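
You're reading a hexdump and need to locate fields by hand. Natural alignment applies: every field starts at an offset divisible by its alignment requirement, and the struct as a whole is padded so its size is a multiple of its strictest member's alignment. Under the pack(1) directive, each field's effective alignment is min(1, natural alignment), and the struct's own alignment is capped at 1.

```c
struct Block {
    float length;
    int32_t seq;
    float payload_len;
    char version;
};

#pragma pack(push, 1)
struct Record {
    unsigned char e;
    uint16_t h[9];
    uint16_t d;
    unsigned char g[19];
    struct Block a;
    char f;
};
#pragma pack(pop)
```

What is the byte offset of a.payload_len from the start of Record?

Block: @0: length [4B, align 4] → 4; @4: seq [4B, align 4] → 8; @8: payload_len [4B, align 4] → 12; @12: version [1B, align 1] → 13; +3 tail pad (align 4); size 16, align 4
@0: e [1B, align 1] → 1
@1: h [18B, align 1] → 19
@19: d [2B, align 1] → 21
@21: g [19B, align 1] → 40
@40: a [16B, align 1] → 56
within Block: payload_len at 8
40 + 8 = 48

48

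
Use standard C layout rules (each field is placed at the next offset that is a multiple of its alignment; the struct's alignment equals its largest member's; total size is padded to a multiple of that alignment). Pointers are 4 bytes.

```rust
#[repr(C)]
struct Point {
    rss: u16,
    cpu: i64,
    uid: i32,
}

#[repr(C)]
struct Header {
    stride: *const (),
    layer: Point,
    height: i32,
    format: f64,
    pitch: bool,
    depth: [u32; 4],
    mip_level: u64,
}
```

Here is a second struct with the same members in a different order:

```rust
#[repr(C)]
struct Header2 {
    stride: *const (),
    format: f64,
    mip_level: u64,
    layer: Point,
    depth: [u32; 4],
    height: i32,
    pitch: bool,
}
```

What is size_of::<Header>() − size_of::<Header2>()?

Point: @0: rss [2B, align 2] → 2; +6 pad (align 8); @8: cpu [8B, align 8] → 16; @16: uid [4B, align 4] → 20; +4 tail pad (align 8); size 24, align 8
@0: stride [4B, align 4] → 4
+4 pad (align 8)
@8: layer [24B, align 8] → 32
@32: height [4B, align 4] → 36
+4 pad (align 8)
@40: format [8B, align 8] → 48
@48: pitch [1B, align 1] → 49
+3 pad (align 4)
@52: depth [16B, align 4] → 68
+4 pad (align 8)
@72: mip_level [8B, align 8] → 80
size 80, align 8
— Header2 —
@0: stride [4B, align 4] → 4
+4 pad (align 8)
@8: format [8B, align 8] → 16
@16: mip_level [8B, align 8] → 24
@24: layer [24B, align 8] → 48
@48: depth [16B, align 4] → 64
@64: height [4B, align 4] → 68
@68: pitch [1B, align 1] → 69
+3 tail pad (align 8)
size 72, align 8
80 − 72 = 8

8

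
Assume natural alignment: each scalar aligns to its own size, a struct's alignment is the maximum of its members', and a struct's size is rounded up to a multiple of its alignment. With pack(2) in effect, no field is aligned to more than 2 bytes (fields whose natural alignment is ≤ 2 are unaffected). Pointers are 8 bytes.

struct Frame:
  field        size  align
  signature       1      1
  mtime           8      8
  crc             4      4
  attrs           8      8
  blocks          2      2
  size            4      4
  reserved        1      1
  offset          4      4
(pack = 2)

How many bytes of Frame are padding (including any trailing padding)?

@0: signature [1B, align 1] → 1
+1 pad (align 2)
@2: mtime [8B, align 2] → 10
@10: crc [4B, align 2] → 14
@14: attrs [8B, align 2] → 22
@22: blocks [2B, align 2] → 24
@24: size [4B, align 2] → 28
@28: reserved [1B, align 1] → 29
+1 pad (align 2)
@30: offset [4B, align 2] → 34
size 34, align 2
data bytes 32, size 34 → padding 2

2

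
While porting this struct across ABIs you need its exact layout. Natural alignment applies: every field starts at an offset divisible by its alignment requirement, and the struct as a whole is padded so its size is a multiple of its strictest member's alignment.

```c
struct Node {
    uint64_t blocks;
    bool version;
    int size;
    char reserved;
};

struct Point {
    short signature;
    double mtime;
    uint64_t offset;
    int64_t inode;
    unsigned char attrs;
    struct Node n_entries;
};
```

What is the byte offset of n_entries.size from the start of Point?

Node: @0: blocks [8B, align 8] → 8; @8: version [1B, align 1] → 9; +3 pad (align 4); @12: size [4B, align 4] → 16; @16: reserved [1B, align 1] → 17; +7 tail pad (align 8); size 24, align 8
@0: signature [2B, align 2] → 2
+6 pad (align 8)
@8: mtime [8B, align 8] → 16
@16: offset [8B, align 8] → 24
@24: inode [8B, align 8] → 32
@32: attrs [1B, align 1] → 33
+7 pad (align 8)
@40: n_entries [24B, align 8] → 64
within Node: size at 12
40 + 12 = 52

52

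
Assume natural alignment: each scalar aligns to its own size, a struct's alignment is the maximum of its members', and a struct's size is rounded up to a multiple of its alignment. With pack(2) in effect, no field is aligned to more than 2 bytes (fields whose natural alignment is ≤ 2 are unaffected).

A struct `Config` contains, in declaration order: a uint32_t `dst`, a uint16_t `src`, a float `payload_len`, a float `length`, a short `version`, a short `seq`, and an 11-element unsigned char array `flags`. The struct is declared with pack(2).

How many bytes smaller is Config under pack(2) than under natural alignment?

natural layout:
  @0: dst [4B, align 4] → 4
  @4: src [2B, align 2] → 6
  +2 pad (align 4)
  @8: payload_len [4B, align 4] → 12
  @12: length [4B, align 4] → 16
  @16: version [2B, align 2] → 18
  @18: seq [2B, align 2] → 20
  @20: flags [11B, align 1] → 31
  +1 tail pad (align 4)
  size 32, align 4
packed(2) layout:
  @0: dst [4B, align 2] → 4
  @4: src [2B, align 2] → 6
  @6: payload_len [4B, align 2] → 10
  @10: length [4B, align 2] → 14
  @14: version [2B, align 2] → 16
  @16: seq [2B, align 2] → 18
  @18: flags [11B, align 1] → 29
  +1 tail pad (align 2)
  size 30, align 2
32 − 30 = 2

2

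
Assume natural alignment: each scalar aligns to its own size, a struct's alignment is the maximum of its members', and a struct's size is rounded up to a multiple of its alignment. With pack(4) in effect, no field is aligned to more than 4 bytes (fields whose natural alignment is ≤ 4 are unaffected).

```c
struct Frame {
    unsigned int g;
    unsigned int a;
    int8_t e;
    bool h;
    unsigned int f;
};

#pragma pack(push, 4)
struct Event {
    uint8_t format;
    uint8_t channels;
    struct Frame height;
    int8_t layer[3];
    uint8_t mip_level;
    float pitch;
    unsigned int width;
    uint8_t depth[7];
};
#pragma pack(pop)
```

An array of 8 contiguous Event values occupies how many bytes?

320

Frame: @0: g [4B, align 4] → 4; @4: a [4B, align 4] → 8; @8: e [1B, align 1] → 9; @9: h [1B, align 1] → 10; +2 pad (align 4); @12: f [4B, align 4] → 16; size 16, align 4
@0: format [1B, align 1] → 1
@1: channels [1B, align 1] → 2
+2 pad (align 4)
@4: height [16B, align 4] → 20
@20: layer [3B, align 1] → 23
@23: mip_level [1B, align 1] → 24
@24: pitch [4B, align 4] → 28
@28: width [4B, align 4] → 32
@32: depth [7B, align 1] → 39
+1 tail pad (align 4)
size 40, align 4
array of 8: 8 × 40 = 320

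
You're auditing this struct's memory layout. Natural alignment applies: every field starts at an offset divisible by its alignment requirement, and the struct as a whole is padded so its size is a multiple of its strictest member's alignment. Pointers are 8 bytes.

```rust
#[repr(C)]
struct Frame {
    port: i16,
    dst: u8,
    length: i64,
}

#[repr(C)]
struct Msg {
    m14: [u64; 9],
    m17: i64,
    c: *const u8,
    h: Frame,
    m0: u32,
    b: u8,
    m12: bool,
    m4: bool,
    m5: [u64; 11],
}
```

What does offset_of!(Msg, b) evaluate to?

Frame: 0..2  port  (2B, 2-aligned); 2..3  dst  (1B, 1-aligned); 3..8  -- padding (5B); 8..16  length  (8B, 8-aligned); sizeof = 16, alignof = 8
0..72  m14  (72B, 8-aligned)
72..80  m17  (8B, 8-aligned)
80..88  c  (8B, 8-aligned)
88..104  h  (16B, 8-aligned)
104..108  m0  (4B, 4-aligned)
108..109  b  (1B, 1-aligned)

108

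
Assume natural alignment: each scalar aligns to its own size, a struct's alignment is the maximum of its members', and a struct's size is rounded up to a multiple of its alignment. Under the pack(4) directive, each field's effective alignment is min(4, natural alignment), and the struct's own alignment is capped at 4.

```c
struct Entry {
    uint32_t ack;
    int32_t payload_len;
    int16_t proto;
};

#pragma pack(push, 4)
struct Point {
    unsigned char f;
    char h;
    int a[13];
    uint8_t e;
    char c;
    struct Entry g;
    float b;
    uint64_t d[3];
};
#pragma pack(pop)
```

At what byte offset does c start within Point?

Entry: ack at 0 (size 4, align 4) → ends 4; payload_len at 4 (size 4, align 4) → ends 8; proto at 8 (size 2, align 2) → ends 10; tail pad 2 to reach multiple of 4; total 12 bytes, alignment 4
f at 0 (size 1, align 1) → ends 1
h at 1 (size 1, align 1) → ends 2
pad 2 to align 4 for a
a at 4 (size 52, align 4) → ends 56
e at 56 (size 1, align 1) → ends 57
c at 57 (size 1, align 1) → ends 58

57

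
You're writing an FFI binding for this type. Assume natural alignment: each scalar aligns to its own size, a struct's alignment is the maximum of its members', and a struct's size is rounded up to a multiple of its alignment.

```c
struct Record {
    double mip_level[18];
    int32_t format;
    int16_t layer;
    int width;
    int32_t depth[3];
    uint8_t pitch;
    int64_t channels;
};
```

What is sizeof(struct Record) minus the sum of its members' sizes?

9

mip_level at 0 (size 144, align 8) → ends 144
format at 144 (size 4, align 4) → ends 148
layer at 148 (size 2, align 2) → ends 150
pad 2 to align 4 for width
width at 152 (size 4, align 4) → ends 156
depth at 156 (size 12, align 4) → ends 168
pitch at 168 (size 1, align 1) → ends 169
pad 7 to align 8 for channels
channels at 176 (size 8, align 8) → ends 184
total 184 bytes, alignment 8
data bytes 175, size 184 → padding 9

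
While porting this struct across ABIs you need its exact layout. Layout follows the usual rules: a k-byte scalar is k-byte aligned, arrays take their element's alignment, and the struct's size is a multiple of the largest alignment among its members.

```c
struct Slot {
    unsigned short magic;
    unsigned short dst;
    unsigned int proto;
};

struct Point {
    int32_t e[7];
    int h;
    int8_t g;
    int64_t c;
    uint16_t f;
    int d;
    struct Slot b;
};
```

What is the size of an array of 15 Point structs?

Slot: 0..2  magic  (2B, 2-aligned); 2..4  dst  (2B, 2-aligned); 4..8  proto  (4B, 4-aligned); sizeof = 8, alignof = 4
0..28  e  (28B, 4-aligned)
28..32  h  (4B, 4-aligned)
32..33  g  (1B, 1-aligned)
33..40  -- padding (7B)
40..48  c  (8B, 8-aligned)
48..50  f  (2B, 2-aligned)
50..52  -- padding (2B)
52..56  d  (4B, 4-aligned)
56..64  b  (8B, 4-aligned)
sizeof = 64, alignof = 8
array of 15: 15 × 64 = 960

960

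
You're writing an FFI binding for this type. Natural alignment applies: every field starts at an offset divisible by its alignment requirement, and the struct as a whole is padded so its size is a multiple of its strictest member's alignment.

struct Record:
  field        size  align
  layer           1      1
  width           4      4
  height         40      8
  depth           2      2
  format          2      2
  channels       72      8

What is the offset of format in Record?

@0: layer [1B, align 1] → 1
+3 pad (align 4)
@4: width [4B, align 4] → 8
@8: height [40B, align 8] → 48
@48: depth [2B, align 2] → 50
@50: format [2B, align 2] → 52

50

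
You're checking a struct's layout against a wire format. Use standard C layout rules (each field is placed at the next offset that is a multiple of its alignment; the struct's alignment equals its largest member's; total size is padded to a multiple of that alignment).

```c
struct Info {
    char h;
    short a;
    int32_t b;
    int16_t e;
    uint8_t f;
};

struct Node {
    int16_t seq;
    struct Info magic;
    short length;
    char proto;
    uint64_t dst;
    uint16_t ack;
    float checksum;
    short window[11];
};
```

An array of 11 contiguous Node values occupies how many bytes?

Info: @0: h [1B, align 1] → 1; +1 pad (align 2); @2: a [2B, align 2] → 4; @4: b [4B, align 4] → 8; @8: e [2B, align 2] → 10; @10: f [1B, align 1] → 11; +1 tail pad (align 4); size 12, align 4
@0: seq [2B, align 2] → 2
+2 pad (align 4)
@4: magic [12B, align 4] → 16
@16: length [2B, align 2] → 18
@18: proto [1B, align 1] → 19
+5 pad (align 8)
@24: dst [8B, align 8] → 32
@32: ack [2B, align 2] → 34
+2 pad (align 4)
@36: checksum [4B, align 4] → 40
@40: window [22B, align 2] → 62
+2 tail pad (align 8)
size 64, align 8
array of 11: 11 × 64 = 704

704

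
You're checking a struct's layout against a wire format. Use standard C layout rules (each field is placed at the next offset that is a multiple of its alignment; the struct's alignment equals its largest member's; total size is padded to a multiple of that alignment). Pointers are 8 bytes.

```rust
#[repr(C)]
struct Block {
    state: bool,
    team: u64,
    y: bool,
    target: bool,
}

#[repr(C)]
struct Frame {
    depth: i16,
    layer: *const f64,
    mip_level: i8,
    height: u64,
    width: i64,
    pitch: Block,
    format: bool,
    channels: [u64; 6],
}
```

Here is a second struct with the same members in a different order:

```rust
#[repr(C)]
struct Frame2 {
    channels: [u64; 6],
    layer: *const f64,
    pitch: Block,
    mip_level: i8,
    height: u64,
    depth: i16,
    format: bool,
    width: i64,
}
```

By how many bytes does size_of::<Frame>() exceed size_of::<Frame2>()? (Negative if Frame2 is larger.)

8

Block: @0: state [1B, align 1] → 1; +7 pad (align 8); @8: team [8B, align 8] → 16; @16: y [1B, align 1] → 17; @17: target [1B, align 1] → 18; +6 tail pad (align 8); size 24, align 8
@0: depth [2B, align 2] → 2
+6 pad (align 8)
@8: layer [8B, align 8] → 16
@16: mip_level [1B, align 1] → 17
+7 pad (align 8)
@24: height [8B, align 8] → 32
@32: width [8B, align 8] → 40
@40: pitch [24B, align 8] → 64
@64: format [1B, align 1] → 65
+7 pad (align 8)
@72: channels [48B, align 8] → 120
size 120, align 8
— Frame2 —
@0: channels [48B, align 8] → 48
@48: layer [8B, align 8] → 56
@56: pitch [24B, align 8] → 80
@80: mip_level [1B, align 1] → 81
+7 pad (align 8)
@88: height [8B, align 8] → 96
@96: depth [2B, align 2] → 98
@98: format [1B, align 1] → 99
+5 pad (align 8)
@104: width [8B, align 8] → 112
size 112, align 8
120 − 112 = 8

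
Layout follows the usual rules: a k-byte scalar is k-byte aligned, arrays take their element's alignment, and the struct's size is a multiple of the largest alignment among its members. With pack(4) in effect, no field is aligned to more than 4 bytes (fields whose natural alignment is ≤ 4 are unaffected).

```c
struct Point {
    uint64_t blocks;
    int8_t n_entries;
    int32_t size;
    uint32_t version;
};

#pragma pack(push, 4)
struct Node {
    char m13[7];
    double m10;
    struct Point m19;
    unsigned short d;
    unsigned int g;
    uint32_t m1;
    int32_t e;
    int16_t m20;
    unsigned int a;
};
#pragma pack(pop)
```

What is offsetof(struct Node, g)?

Point: 0..8  blocks  (8B, 8-aligned); 8..9  n_entries  (1B, 1-aligned); 9..12  -- padding (3B); 12..16  size  (4B, 4-aligned); 16..20  version  (4B, 4-aligned); 20..24  -- tail padding (4B); sizeof = 24, alignof = 8
0..7  m13  (7B, 1-aligned)
7..8  -- padding (1B)
8..16  m10  (8B, 4-aligned)
16..40  m19  (24B, 4-aligned)
40..42  d  (2B, 2-aligned)
42..44  -- padding (2B)
44..48  g  (4B, 4-aligned)

44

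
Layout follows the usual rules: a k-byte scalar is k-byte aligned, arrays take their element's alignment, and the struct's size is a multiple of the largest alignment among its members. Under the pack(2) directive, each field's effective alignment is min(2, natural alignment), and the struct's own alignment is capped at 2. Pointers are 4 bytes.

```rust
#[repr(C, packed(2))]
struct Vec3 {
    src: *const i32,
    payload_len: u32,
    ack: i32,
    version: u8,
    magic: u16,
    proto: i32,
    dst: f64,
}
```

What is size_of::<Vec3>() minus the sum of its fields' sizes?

@0: src [4B, align 2] → 4
@4: payload_len [4B, align 2] → 8
@8: ack [4B, align 2] → 12
@12: version [1B, align 1] → 13
+1 pad (align 2)
@14: magic [2B, align 2] → 16
@16: proto [4B, align 2] → 20
@20: dst [8B, align 2] → 28
size 28, align 2
data bytes 27, size 28 → padding 1

1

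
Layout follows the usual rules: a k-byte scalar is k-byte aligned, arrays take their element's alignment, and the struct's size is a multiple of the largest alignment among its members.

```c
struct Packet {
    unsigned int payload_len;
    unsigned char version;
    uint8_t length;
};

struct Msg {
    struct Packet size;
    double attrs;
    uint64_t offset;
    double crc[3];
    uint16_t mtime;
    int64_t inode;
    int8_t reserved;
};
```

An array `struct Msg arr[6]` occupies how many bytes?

Packet: @0: payload_len [4B, align 4] → 4; @4: version [1B, align 1] → 5; @5: length [1B, align 1] → 6; +2 tail pad (align 4); size 8, align 4
@0: size [8B, align 4] → 8
@8: attrs [8B, align 8] → 16
@16: offset [8B, align 8] → 24
@24: crc [24B, align 8] → 48
@48: mtime [2B, align 2] → 50
+6 pad (align 8)
@56: inode [8B, align 8] → 64
@64: reserved [1B, align 1] → 65
+7 tail pad (align 8)
size 72, align 8
array of 6: 6 × 72 = 432

432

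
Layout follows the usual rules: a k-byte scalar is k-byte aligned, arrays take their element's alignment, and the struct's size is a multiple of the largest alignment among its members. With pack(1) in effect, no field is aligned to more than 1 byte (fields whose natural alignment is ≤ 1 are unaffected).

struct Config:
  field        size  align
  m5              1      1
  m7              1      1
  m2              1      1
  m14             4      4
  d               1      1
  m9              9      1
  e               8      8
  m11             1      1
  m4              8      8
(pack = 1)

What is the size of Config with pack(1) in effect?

@0: m5 [1B, align 1] → 1
@1: m7 [1B, align 1] → 2
@2: m2 [1B, align 1] → 3
@3: m14 [4B, align 1] → 7
@7: d [1B, align 1] → 8
@8: m9 [9B, align 1] → 17
@17: e [8B, align 1] → 25
@25: m11 [1B, align 1] → 26
@26: m4 [8B, align 1] → 34
size 34, align 1

34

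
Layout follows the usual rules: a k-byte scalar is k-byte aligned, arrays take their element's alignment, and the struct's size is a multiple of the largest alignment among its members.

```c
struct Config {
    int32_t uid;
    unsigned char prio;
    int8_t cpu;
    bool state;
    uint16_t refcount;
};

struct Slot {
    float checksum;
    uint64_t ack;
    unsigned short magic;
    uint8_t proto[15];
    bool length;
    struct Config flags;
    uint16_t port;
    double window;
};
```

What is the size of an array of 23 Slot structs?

Config: 0..4  uid  (4B, 4-aligned); 4..5  prio  (1B, 1-aligned); 5..6  cpu  (1B, 1-aligned); 6..7  state  (1B, 1-aligned); 7..8  -- padding (1B); 8..10  refcount  (2B, 2-aligned); 10..12  -- tail padding (2B); sizeof = 12, alignof = 4
0..4  checksum  (4B, 4-aligned)
4..8  -- padding (4B)
8..16  ack  (8B, 8-aligned)
16..18  magic  (2B, 2-aligned)
18..33  proto  (15B, 1-aligned)
33..34  length  (1B, 1-aligned)
34..36  -- padding (2B)
36..48  flags  (12B, 4-aligned)
48..50  port  (2B, 2-aligned)
50..56  -- padding (6B)
56..64  window  (8B, 8-aligned)
sizeof = 64, alignof = 8
array of 23: 23 × 64 = 1472

1472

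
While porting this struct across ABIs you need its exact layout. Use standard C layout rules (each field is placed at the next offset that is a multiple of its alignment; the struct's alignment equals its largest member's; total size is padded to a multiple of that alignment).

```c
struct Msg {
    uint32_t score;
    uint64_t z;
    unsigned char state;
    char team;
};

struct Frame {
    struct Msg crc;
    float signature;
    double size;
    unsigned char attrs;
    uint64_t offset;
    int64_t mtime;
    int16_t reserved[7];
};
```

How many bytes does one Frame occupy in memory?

80 bytes

Msg: 0..4  score  (4B, 4-aligned); 4..8  -- padding (4B); 8..16  z  (8B, 8-aligned); 16..17  state  (1B, 1-aligned); 17..18  team  (1B, 1-aligned); 18..24  -- tail padding (6B); sizeof = 24, alignof = 8
0..24  crc  (24B, 8-aligned)
24..28  signature  (4B, 4-aligned)
28..32  -- padding (4B)
32..40  size  (8B, 8-aligned)
40..41  attrs  (1B, 1-aligned)
41..48  -- padding (7B)
48..56  offset  (8B, 8-aligned)
56..64  mtime  (8B, 8-aligned)
64..78  reserved  (14B, 2-aligned)
78..80  -- tail padding (2B)
sizeof = 80, alignof = 8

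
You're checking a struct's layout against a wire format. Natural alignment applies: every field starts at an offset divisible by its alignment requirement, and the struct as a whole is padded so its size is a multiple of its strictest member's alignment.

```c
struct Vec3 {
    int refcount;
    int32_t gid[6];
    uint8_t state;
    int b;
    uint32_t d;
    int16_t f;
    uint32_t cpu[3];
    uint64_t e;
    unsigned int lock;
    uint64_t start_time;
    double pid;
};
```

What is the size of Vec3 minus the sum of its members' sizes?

9

0..4  refcount  (4B, 4-aligned)
4..28  gid  (24B, 4-aligned)
28..29  state  (1B, 1-aligned)
29..32  -- padding (3B)
32..36  b  (4B, 4-aligned)
36..40  d  (4B, 4-aligned)
40..42  f  (2B, 2-aligned)
42..44  -- padding (2B)
44..56  cpu  (12B, 4-aligned)
56..64  e  (8B, 8-aligned)
64..68  lock  (4B, 4-aligned)
68..72  -- padding (4B)
72..80  start_time  (8B, 8-aligned)
80..88  pid  (8B, 8-aligned)
sizeof = 88, alignof = 8
data bytes 79, size 88 → padding 9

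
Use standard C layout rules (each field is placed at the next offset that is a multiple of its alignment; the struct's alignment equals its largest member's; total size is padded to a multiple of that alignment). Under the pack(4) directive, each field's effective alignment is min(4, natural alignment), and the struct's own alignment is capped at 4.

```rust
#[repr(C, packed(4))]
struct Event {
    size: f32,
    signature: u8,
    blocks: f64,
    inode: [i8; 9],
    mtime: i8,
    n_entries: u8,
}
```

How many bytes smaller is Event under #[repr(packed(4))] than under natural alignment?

4

natural layout:
  size at 0 (size 4, align 4) → ends 4
  signature at 4 (size 1, align 1) → ends 5
  pad 3 to align 8 for blocks
  blocks at 8 (size 8, align 8) → ends 16
  inode at 16 (size 9, align 1) → ends 25
  mtime at 25 (size 1, align 1) → ends 26
  n_entries at 26 (size 1, align 1) → ends 27
  tail pad 5 to reach multiple of 8
  total 32 bytes, alignment 8
packed(4) layout:
  size at 0 (size 4, align 4) → ends 4
  signature at 4 (size 1, align 1) → ends 5
  pad 3 to align 4 for blocks
  blocks at 8 (size 8, align 4) → ends 16
  inode at 16 (size 9, align 1) → ends 25
  mtime at 25 (size 1, align 1) → ends 26
  n_entries at 26 (size 1, align 1) → ends 27
  tail pad 1 to reach multiple of 4
  total 28 bytes, alignment 4
32 − 28 = 4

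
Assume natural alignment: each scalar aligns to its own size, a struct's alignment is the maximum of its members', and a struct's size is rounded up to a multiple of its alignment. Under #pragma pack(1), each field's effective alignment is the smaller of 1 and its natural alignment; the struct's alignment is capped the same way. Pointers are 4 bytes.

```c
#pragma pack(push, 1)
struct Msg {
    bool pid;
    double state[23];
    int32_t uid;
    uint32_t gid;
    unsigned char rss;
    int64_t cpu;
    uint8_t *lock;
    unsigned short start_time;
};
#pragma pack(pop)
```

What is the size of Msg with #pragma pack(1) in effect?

0..1  pid  (1B, 1-aligned)
1..185  state  (184B, 1-aligned)
185..189  uid  (4B, 1-aligned)
189..193  gid  (4B, 1-aligned)
193..194  rss  (1B, 1-aligned)
194..202  cpu  (8B, 1-aligned)
202..206  lock  (4B, 1-aligned)
206..208  start_time  (2B, 1-aligned)
sizeof = 208, alignof = 1

208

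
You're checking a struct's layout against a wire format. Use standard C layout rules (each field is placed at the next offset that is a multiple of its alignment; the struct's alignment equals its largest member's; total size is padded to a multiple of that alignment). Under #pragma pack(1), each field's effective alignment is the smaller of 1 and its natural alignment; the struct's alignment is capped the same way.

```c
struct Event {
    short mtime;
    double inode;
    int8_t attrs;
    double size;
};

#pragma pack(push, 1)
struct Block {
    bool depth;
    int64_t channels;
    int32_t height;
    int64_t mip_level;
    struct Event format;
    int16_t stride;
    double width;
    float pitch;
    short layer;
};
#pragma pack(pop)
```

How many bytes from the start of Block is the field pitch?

63

Event: @0: mtime [2B, align 2] → 2; +6 pad (align 8); @8: inode [8B, align 8] → 16; @16: attrs [1B, align 1] → 17; +7 pad (align 8); @24: size [8B, align 8] → 32; size 32, align 8
@0: depth [1B, align 1] → 1
@1: channels [8B, align 1] → 9
@9: height [4B, align 1] → 13
@13: mip_level [8B, align 1] → 21
@21: format [32B, align 1] → 53
@53: stride [2B, align 1] → 55
@55: width [8B, align 1] → 63
@63: pitch [4B, align 1] → 67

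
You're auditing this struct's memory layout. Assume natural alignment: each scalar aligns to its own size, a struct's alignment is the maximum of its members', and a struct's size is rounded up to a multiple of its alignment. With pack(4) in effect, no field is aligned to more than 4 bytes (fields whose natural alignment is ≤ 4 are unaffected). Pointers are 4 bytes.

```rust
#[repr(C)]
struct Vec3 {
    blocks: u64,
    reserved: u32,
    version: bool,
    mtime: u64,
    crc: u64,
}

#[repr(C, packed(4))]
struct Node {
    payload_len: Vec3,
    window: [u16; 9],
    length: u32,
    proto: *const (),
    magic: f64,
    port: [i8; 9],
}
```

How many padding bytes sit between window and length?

2

Vec3: blocks at 0 (size 8, align 8) → ends 8; reserved at 8 (size 4, align 4) → ends 12; version at 12 (size 1, align 1) → ends 13; pad 3 to align 8 for mtime; mtime at 16 (size 8, align 8) → ends 24; crc at 24 (size 8, align 8) → ends 32; total 32 bytes, alignment 8
payload_len at 0 (size 32, align 4) → ends 32
window at 32 (size 18, align 2) → ends 50
pad 2 to align 4 for length
length at 52 (size 4, align 4) → ends 56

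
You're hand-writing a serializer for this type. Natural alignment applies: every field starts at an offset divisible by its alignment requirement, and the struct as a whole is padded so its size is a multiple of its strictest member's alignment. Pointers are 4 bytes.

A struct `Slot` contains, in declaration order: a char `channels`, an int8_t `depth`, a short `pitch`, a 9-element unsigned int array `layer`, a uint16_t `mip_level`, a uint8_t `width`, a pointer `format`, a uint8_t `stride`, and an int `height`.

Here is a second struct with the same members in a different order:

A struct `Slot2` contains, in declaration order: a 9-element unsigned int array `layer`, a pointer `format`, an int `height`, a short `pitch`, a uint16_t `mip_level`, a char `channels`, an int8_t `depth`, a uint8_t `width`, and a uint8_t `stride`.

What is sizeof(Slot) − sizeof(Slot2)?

channels at 0 (size 1, align 1) → ends 1
depth at 1 (size 1, align 1) → ends 2
pitch at 2 (size 2, align 2) → ends 4
layer at 4 (size 36, align 4) → ends 40
mip_level at 40 (size 2, align 2) → ends 42
width at 42 (size 1, align 1) → ends 43
pad 1 to align 4 for format
format at 44 (size 4, align 4) → ends 48
stride at 48 (size 1, align 1) → ends 49
pad 3 to align 4 for height
height at 52 (size 4, align 4) → ends 56
total 56 bytes, alignment 4
— Slot2 —
layer at 0 (size 36, align 4) → ends 36
format at 36 (size 4, align 4) → ends 40
height at 40 (size 4, align 4) → ends 44
pitch at 44 (size 2, align 2) → ends 46
mip_level at 46 (size 2, align 2) → ends 48
channels at 48 (size 1, align 1) → ends 49
depth at 49 (size 1, align 1) → ends 50
width at 50 (size 1, align 1) → ends 51
stride at 51 (size 1, align 1) → ends 52
total 52 bytes, alignment 4
56 − 52 = 4

4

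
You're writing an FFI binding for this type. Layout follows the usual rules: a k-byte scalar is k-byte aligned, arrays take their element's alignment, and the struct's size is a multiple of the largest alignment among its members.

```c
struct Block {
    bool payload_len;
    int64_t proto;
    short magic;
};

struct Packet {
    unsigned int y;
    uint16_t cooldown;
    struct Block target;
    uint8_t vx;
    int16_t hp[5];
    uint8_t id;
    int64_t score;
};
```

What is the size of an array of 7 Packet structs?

Block: 0..1  payload_len  (1B, 1-aligned); 1..8  -- padding (7B); 8..16  proto  (8B, 8-aligned); 16..18  magic  (2B, 2-aligned); 18..24  -- tail padding (6B); sizeof = 24, alignof = 8
0..4  y  (4B, 4-aligned)
4..6  cooldown  (2B, 2-aligned)
6..8  -- padding (2B)
8..32  target  (24B, 8-aligned)
32..33  vx  (1B, 1-aligned)
33..34  -- padding (1B)
34..44  hp  (10B, 2-aligned)
44..45  id  (1B, 1-aligned)
45..48  -- padding (3B)
48..56  score  (8B, 8-aligned)
sizeof = 56, alignof = 8
array of 7: 7 × 56 = 392

392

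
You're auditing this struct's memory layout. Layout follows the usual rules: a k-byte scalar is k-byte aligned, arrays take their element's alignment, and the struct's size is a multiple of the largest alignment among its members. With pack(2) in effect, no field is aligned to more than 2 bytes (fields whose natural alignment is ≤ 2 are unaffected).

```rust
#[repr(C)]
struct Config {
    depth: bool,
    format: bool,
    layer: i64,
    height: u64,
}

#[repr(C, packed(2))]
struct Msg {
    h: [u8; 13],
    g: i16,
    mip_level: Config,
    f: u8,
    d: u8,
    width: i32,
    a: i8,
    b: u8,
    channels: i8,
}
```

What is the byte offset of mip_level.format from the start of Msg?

Config: @0: depth [1B, align 1] → 1; @1: format [1B, align 1] → 2; +6 pad (align 8); @8: layer [8B, align 8] → 16; @16: height [8B, align 8] → 24; size 24, align 8
@0: h [13B, align 1] → 13
+1 pad (align 2)
@14: g [2B, align 2] → 16
@16: mip_level [24B, align 2] → 40
within Config: format at 1
16 + 1 = 17

17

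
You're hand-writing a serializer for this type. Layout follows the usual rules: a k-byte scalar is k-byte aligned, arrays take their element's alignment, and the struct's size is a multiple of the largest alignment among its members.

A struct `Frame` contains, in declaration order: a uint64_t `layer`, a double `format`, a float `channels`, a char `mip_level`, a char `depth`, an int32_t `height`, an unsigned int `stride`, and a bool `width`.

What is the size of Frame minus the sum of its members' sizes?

9

layer at 0 (size 8, align 8) → ends 8
format at 8 (size 8, align 8) → ends 16
channels at 16 (size 4, align 4) → ends 20
mip_level at 20 (size 1, align 1) → ends 21
depth at 21 (size 1, align 1) → ends 22
pad 2 to align 4 for height
height at 24 (size 4, align 4) → ends 28
stride at 28 (size 4, align 4) → ends 32
width at 32 (size 1, align 1) → ends 33
tail pad 7 to reach multiple of 8
total 40 bytes, alignment 8
data bytes 31, size 40 → padding 9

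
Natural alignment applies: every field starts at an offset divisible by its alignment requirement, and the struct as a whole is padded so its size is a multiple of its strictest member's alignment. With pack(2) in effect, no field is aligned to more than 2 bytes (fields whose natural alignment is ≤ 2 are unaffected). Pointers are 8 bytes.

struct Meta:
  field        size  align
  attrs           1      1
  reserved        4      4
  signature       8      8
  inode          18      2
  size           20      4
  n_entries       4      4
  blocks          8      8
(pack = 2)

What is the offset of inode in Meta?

14

@0: attrs [1B, align 1] → 1
+1 pad (align 2)
@2: reserved [4B, align 2] → 6
@6: signature [8B, align 2] → 14
@14: inode [18B, align 2] → 32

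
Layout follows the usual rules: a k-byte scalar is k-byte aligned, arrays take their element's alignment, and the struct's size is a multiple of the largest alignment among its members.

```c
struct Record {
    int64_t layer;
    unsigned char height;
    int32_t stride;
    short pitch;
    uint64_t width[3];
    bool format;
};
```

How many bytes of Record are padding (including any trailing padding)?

@0: layer [8B, align 8] → 8
@8: height [1B, align 1] → 9
+3 pad (align 4)
@12: stride [4B, align 4] → 16
@16: pitch [2B, align 2] → 18
+6 pad (align 8)
@24: width [24B, align 8] → 48
@48: format [1B, align 1] → 49
+7 tail pad (align 8)
size 56, align 8
data bytes 40, size 56 → padding 16

16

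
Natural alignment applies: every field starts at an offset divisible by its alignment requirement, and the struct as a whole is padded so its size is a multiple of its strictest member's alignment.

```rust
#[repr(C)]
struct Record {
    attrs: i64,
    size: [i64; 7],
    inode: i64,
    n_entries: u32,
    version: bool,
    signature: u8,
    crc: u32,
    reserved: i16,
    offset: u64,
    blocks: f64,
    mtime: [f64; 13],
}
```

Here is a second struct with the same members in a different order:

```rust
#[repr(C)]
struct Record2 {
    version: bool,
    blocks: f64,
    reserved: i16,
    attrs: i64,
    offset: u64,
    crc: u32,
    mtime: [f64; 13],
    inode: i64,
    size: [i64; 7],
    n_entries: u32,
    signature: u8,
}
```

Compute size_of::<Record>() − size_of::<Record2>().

-16

0..8  attrs  (8B, 8-aligned)
8..64  size  (56B, 8-aligned)
64..72  inode  (8B, 8-aligned)
72..76  n_entries  (4B, 4-aligned)
76..77  version  (1B, 1-aligned)
77..78  signature  (1B, 1-aligned)
78..80  -- padding (2B)
80..84  crc  (4B, 4-aligned)
84..86  reserved  (2B, 2-aligned)
86..88  -- padding (2B)
88..96  offset  (8B, 8-aligned)
96..104  blocks  (8B, 8-aligned)
104..208  mtime  (104B, 8-aligned)
sizeof = 208, alignof = 8
— Record2 —
0..1  version  (1B, 1-aligned)
1..8  -- padding (7B)
8..16  blocks  (8B, 8-aligned)
16..18  reserved  (2B, 2-aligned)
18..24  -- padding (6B)
24..32  attrs  (8B, 8-aligned)
32..40  offset  (8B, 8-aligned)
40..44  crc  (4B, 4-aligned)
44..48  -- padding (4B)
48..152  mtime  (104B, 8-aligned)
152..160  inode  (8B, 8-aligned)
160..216  size  (56B, 8-aligned)
216..220  n_entries  (4B, 4-aligned)
220..221  signature  (1B, 1-aligned)
221..224  -- tail padding (3B)
sizeof = 224, alignof = 8
208 − 224 = -16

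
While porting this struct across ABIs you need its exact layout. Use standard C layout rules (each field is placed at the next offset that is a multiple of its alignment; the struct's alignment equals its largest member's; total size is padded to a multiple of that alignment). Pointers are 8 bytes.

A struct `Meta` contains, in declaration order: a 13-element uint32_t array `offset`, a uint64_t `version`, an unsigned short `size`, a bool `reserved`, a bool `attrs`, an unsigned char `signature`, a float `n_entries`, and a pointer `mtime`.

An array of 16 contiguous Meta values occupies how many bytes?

1408

offset at 0 (size 52, align 4) → ends 52
pad 4 to align 8 for version
version at 56 (size 8, align 8) → ends 64
size at 64 (size 2, align 2) → ends 66
reserved at 66 (size 1, align 1) → ends 67
attrs at 67 (size 1, align 1) → ends 68
signature at 68 (size 1, align 1) → ends 69
pad 3 to align 4 for n_entries
n_entries at 72 (size 4, align 4) → ends 76
pad 4 to align 8 for mtime
mtime at 80 (size 8, align 8) → ends 88
total 88 bytes, alignment 8
array of 16: 16 × 88 = 1408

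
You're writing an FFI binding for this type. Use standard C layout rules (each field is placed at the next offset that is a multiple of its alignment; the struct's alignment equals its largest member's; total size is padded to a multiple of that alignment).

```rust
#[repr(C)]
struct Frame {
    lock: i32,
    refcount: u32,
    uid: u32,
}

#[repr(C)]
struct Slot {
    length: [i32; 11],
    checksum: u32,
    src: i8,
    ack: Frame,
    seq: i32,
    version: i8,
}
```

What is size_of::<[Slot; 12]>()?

864

Frame: 0..4  lock  (4B, 4-aligned); 4..8  refcount  (4B, 4-aligned); 8..12  uid  (4B, 4-aligned); sizeof = 12, alignof = 4
0..44  length  (44B, 4-aligned)
44..48  checksum  (4B, 4-aligned)
48..49  src  (1B, 1-aligned)
49..52  -- padding (3B)
52..64  ack  (12B, 4-aligned)
64..68  seq  (4B, 4-aligned)
68..69  version  (1B, 1-aligned)
69..72  -- tail padding (3B)
sizeof = 72, alignof = 4
array of 12: 12 × 72 = 864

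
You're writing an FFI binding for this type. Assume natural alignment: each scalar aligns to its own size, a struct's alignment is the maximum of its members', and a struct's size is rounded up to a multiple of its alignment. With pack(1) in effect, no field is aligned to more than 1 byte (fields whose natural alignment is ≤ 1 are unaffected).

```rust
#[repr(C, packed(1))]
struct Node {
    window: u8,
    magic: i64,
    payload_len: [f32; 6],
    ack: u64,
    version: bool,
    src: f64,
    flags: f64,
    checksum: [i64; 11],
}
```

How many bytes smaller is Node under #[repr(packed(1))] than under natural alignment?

natural layout:
  @0: window [1B, align 1] → 1
  +7 pad (align 8)
  @8: magic [8B, align 8] → 16
  @16: payload_len [24B, align 4] → 40
  @40: ack [8B, align 8] → 48
  @48: version [1B, align 1] → 49
  +7 pad (align 8)
  @56: src [8B, align 8] → 64
  @64: flags [8B, align 8] → 72
  @72: checksum [88B, align 8] → 160
  size 160, align 8
packed(1) layout:
  @0: window [1B, align 1] → 1
  @1: magic [8B, align 1] → 9
  @9: payload_len [24B, align 1] → 33
  @33: ack [8B, align 1] → 41
  @41: version [1B, align 1] → 42
  @42: src [8B, align 1] → 50
  @50: flags [8B, align 1] → 58
  @58: checksum [88B, align 1] → 146
  size 146, align 1
160 − 146 = 14

14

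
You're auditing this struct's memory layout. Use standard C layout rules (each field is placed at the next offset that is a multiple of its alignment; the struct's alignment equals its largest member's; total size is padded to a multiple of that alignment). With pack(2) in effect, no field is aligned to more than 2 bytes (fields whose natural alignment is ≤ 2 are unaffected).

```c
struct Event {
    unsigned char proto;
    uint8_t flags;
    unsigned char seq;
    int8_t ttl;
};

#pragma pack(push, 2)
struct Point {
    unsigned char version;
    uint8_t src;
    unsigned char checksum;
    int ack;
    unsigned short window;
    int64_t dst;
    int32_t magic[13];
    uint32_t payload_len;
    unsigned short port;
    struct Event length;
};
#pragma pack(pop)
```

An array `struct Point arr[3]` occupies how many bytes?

240

Event: @0: proto [1B, align 1] → 1; @1: flags [1B, align 1] → 2; @2: seq [1B, align 1] → 3; @3: ttl [1B, align 1] → 4; size 4, align 1
@0: version [1B, align 1] → 1
@1: src [1B, align 1] → 2
@2: checksum [1B, align 1] → 3
+1 pad (align 2)
@4: ack [4B, align 2] → 8
@8: window [2B, align 2] → 10
@10: dst [8B, align 2] → 18
@18: magic [52B, align 2] → 70
@70: payload_len [4B, align 2] → 74
@74: port [2B, align 2] → 76
@76: length [4B, align 1] → 80
size 80, align 2
array of 3: 3 × 80 = 240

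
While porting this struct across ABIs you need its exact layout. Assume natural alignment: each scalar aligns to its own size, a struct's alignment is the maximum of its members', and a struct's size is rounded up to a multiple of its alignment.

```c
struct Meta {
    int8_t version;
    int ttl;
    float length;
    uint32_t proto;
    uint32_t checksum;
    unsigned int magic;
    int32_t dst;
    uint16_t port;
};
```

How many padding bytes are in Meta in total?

0..1  version  (1B, 1-aligned)
1..4  -- padding (3B)
4..8  ttl  (4B, 4-aligned)
8..12  length  (4B, 4-aligned)
12..16  proto  (4B, 4-aligned)
16..20  checksum  (4B, 4-aligned)
20..24  magic  (4B, 4-aligned)
24..28  dst  (4B, 4-aligned)
28..30  port  (2B, 2-aligned)
30..32  -- tail padding (2B)
sizeof = 32, alignof = 4
data bytes 27, size 32 → padding 5

5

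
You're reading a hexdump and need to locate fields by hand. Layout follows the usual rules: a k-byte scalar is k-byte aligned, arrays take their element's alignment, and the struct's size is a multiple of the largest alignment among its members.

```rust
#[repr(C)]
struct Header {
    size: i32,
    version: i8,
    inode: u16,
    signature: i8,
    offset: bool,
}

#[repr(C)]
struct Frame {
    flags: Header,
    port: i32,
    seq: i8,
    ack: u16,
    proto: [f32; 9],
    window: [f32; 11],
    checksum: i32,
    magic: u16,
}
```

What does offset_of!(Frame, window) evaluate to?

Header: 0..4  size  (4B, 4-aligned); 4..5  version  (1B, 1-aligned); 5..6  -- padding (1B); 6..8  inode  (2B, 2-aligned); 8..9  signature  (1B, 1-aligned); 9..10  offset  (1B, 1-aligned); 10..12  -- tail padding (2B); sizeof = 12, alignof = 4
0..12  flags  (12B, 4-aligned)
12..16  port  (4B, 4-aligned)
16..17  seq  (1B, 1-aligned)
17..18  -- padding (1B)
18..20  ack  (2B, 2-aligned)
20..56  proto  (36B, 4-aligned)
56..100  window  (44B, 4-aligned)

56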